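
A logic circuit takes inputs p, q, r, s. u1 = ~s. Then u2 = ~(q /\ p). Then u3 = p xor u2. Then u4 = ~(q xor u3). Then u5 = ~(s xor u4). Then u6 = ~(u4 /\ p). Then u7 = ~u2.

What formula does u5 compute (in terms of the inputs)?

u2 = ~(q /\ p)
u3 = p xor u2 = p xor (~(q /\ p))
u4 = ~(q xor u3) = ~(q xor (p xor (~(q /\ p))))
u5 = ~(s xor u4) = ~(s xor (~(q xor (p xor (~(q /\ p))))))

~(s xor (~(q xor (p xor (~(q /\ p))))))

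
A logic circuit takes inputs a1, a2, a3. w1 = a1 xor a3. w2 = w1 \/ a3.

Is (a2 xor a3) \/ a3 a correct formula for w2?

w1 = a1 xor a3
w2 = w1 \/ a3 = (a1 xor a3) \/ a3
At a1=0, a2=1, a3=0: circuit gives 0, formula gives 1.

No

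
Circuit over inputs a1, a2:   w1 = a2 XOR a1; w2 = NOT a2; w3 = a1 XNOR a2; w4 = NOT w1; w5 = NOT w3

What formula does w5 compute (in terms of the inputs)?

NOT (a1 XNOR a2)

w3 = a1 XNOR a2
w5 = NOT w3 = NOT (a1 XNOR a2)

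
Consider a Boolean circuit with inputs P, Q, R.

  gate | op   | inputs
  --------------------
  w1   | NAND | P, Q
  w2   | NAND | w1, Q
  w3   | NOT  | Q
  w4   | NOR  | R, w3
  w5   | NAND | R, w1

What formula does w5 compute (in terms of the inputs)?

w1 = P NAND Q
w5 = R NAND w1 = R NAND (P NAND Q)

R NAND (P NAND Q)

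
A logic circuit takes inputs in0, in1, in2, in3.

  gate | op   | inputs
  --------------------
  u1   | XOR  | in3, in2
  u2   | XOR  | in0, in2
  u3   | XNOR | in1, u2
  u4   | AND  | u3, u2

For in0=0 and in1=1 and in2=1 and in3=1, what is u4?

u2 = 0 XOR 1 = 1
u3 = 1 XNOR 1 = 1
u4 = 1 AND 1 = 1

1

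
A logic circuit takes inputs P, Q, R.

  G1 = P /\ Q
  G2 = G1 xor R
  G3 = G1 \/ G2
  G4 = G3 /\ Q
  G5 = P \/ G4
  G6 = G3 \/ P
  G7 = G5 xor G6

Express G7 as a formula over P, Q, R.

G1 = P /\ Q
G2 = G1 xor R = (P /\ Q) xor R
G3 = G1 \/ G2 = (P /\ Q) \/ ((P /\ Q) xor R)
G4 = G3 /\ Q = ((P /\ Q) \/ ((P /\ Q) xor R)) /\ Q
G5 = P \/ G4 = P \/ (((P /\ Q) \/ ((P /\ Q) xor R)) /\ Q)
G6 = G3 \/ P = ((P /\ Q) \/ ((P /\ Q) xor R)) \/ P
G7 = G5 xor G6 = (P \/ (((P /\ Q) \/ ((P /\ Q) xor R)) /\ Q)) xor (((P /\ Q) \/ ((P /\ Q) xor R)) \/ P)

(P \/ (((P /\ Q) \/ ((P /\ Q) xor R)) /\ Q)) xor (((P /\ Q) \/ ((P /\ Q) xor R)) \/ P)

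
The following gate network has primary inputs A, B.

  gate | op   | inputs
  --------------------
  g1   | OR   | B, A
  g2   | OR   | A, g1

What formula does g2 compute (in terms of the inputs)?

g1 = B OR A
g2 = A OR g1 = A OR (B OR A)

A OR (B OR A)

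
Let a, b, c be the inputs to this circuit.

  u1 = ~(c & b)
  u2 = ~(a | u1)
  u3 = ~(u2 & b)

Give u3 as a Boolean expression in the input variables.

u1 = ~(c & b)
u2 = ~(a | u1) = ~(a | (~(c & b)))
u3 = ~(u2 & b) = ~((~(a | (~(c & b)))) & b)

~((~(a | (~(c & b)))) & b)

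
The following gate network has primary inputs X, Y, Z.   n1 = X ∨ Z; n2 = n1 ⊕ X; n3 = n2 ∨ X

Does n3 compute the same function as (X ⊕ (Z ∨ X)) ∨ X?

Yes

n1 = X ∨ Z
n2 = n1 ⊕ X = (X ∨ Z) ⊕ X
n3 = n2 ∨ X = ((X ∨ Z) ⊕ X) ∨ X
At X=0, Y=0, Z=0: circuit gives 0, formula gives 0.
At X=0, Y=0, Z=1: circuit gives 1, formula gives 1.
Agrees on all 8 inputs.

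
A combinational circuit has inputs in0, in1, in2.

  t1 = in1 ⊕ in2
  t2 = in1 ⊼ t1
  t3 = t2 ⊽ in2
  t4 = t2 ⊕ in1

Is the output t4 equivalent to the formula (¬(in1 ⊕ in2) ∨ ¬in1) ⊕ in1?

t1 = in1 ⊕ in2
t2 = in1 ⊼ t1 = in1 ⊼ (in1 ⊕ in2)
t4 = t2 ⊕ in1 = (in1 ⊼ (in1 ⊕ in2)) ⊕ in1
At in0=0, in1=1, in2=1: circuit gives 0, formula gives 0.
At in0=0, in1=0, in2=0: circuit gives 1, formula gives 1.
Agrees on all 8 inputs.

Yes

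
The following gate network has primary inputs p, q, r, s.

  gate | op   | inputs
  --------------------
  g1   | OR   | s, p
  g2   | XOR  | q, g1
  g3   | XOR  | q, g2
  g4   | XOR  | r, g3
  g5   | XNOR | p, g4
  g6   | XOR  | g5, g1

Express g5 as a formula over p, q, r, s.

p XNOR (r XOR (q XOR (q XOR (s OR p))))

g1 = s OR p
g2 = q XOR g1 = q XOR (s OR p)
g3 = q XOR g2 = q XOR (q XOR (s OR p))
g4 = r XOR g3 = r XOR (q XOR (q XOR (s OR p)))
g5 = p XNOR g4 = p XNOR (r XOR (q XOR (q XOR (s OR p))))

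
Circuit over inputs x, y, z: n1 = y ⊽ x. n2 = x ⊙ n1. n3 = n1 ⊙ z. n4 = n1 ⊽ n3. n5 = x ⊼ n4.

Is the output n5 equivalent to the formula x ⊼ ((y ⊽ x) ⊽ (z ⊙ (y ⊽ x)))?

Yes

n1 = y ⊽ x
n3 = n1 ⊙ z = (y ⊽ x) ⊙ z
n4 = n1 ⊽ n3 = (y ⊽ x) ⊽ ((y ⊽ x) ⊙ z)
n5 = x ⊼ n4 = x ⊼ ((y ⊽ x) ⊽ ((y ⊽ x) ⊙ z))
At x=1, y=0, z=1: circuit gives 0, formula gives 0.
At x=0, y=0, z=0: circuit gives 1, formula gives 1.
Agrees on all 8 inputs.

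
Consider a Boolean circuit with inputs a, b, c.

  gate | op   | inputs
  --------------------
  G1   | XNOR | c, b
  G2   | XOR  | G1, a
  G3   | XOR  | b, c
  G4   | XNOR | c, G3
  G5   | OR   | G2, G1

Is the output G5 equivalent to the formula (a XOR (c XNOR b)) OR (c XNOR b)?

G1 = c XNOR b
G2 = G1 XOR a = (c XNOR b) XOR a
G5 = G2 OR G1 = ((c XNOR b) XOR a) OR (c XNOR b)
At a=0, b=0, c=1: circuit gives 0, formula gives 0.
At a=0, b=0, c=0: circuit gives 1, formula gives 1.
Agrees on all 8 inputs.

Yes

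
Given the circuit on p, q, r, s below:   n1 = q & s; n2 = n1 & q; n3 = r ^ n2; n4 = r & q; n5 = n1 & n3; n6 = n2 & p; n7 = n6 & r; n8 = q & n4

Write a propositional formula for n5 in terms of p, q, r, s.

(q & s) & (r ^ ((q & s) & q))

n1 = q & s
n2 = n1 & q = (q & s) & q
n3 = r ^ n2 = r ^ ((q & s) & q)
n5 = n1 & n3 = (q & s) & (r ^ ((q & s) & q))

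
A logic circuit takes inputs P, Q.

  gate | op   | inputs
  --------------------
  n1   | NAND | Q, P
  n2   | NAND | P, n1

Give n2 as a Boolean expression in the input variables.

P NAND (Q NAND P)

n1 = Q NAND P
n2 = P NAND n1 = P NAND (Q NAND P)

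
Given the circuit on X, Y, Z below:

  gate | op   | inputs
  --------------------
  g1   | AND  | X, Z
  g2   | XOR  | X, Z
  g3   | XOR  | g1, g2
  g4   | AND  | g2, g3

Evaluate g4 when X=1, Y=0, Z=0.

1

g1 = 1 AND 0 = 0
g2 = 1 XOR 0 = 1
g3 = 0 XOR 1 = 1
g4 = 1 AND 1 = 1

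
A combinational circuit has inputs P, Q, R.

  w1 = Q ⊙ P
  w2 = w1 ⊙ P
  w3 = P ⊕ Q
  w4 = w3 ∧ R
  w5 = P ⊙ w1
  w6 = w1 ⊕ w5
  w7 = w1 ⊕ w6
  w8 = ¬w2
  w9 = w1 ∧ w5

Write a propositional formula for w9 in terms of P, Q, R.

w1 = Q ⊙ P
w5 = P ⊙ w1 = P ⊙ (Q ⊙ P)
w9 = w1 ∧ w5 = (Q ⊙ P) ∧ (P ⊙ (Q ⊙ P))

(Q ⊙ P) ∧ (P ⊙ (Q ⊙ P))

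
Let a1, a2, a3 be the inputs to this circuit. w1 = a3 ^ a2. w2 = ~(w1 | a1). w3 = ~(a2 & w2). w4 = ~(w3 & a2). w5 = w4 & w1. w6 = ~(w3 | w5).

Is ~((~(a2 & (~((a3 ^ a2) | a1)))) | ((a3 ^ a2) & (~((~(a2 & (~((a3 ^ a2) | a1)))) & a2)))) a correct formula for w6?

w1 = a3 ^ a2
w2 = ~(w1 | a1) = ~((a3 ^ a2) | a1)
w3 = ~(a2 & w2) = ~(a2 & (~((a3 ^ a2) | a1)))
w4 = ~(w3 & a2) = ~((~(a2 & (~((a3 ^ a2) | a1)))) & a2)
w5 = w4 & w1 = (~((~(a2 & (~((a3 ^ a2) | a1)))) & a2)) & (a3 ^ a2)
w6 = ~(w3 | w5) = ~((~(a2 & (~((a3 ^ a2) | a1)))) | ((~((~(a2 & (~((a3 ^ a2) | a1)))) & a2)) & (a3 ^ a2)))
At a1=0, a2=0, a3=0: circuit gives 0, formula gives 0.
At a1=0, a2=1, a3=1: circuit gives 1, formula gives 1.
Agrees on all 8 inputs.

Yes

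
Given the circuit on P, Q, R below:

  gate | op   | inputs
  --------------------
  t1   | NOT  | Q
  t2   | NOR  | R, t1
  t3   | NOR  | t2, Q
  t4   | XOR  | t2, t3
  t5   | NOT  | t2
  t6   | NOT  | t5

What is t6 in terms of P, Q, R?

t1 = NOT Q
t2 = R NOR t1 = R NOR NOT Q
t5 = NOT t2 = NOT (R NOR NOT Q)
t6 = NOT t5 = NOT NOT (R NOR NOT Q)

NOT NOT (R NOR NOT Q)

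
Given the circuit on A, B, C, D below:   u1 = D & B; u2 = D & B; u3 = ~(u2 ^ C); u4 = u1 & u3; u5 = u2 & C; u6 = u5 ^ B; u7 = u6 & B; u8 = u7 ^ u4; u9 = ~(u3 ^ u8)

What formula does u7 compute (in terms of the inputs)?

u2 = D & B
u5 = u2 & C = (D & B) & C
u6 = u5 ^ B = ((D & B) & C) ^ B
u7 = u6 & B = (((D & B) & C) ^ B) & B

(((D & B) & C) ^ B) & B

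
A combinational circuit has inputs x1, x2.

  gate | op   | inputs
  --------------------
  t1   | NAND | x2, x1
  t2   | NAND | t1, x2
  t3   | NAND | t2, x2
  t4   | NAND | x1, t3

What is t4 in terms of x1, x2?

t1 = x2 NAND x1
t2 = t1 NAND x2 = (x2 NAND x1) NAND x2
t3 = t2 NAND x2 = ((x2 NAND x1) NAND x2) NAND x2
t4 = x1 NAND t3 = x1 NAND (((x2 NAND x1) NAND x2) NAND x2)

x1 NAND (((x2 NAND x1) NAND x2) NAND x2)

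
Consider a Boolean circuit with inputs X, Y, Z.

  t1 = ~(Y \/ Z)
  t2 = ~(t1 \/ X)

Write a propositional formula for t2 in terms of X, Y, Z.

~((~(Y \/ Z)) \/ X)

t1 = ~(Y \/ Z)
t2 = ~(t1 \/ X) = ~((~(Y \/ Z)) \/ X)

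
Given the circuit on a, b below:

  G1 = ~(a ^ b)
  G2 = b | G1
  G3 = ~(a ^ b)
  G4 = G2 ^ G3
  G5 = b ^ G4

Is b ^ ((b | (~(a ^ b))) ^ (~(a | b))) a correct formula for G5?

No

G1 = ~(a ^ b)
G2 = b | G1 = b | (~(a ^ b))
G3 = ~(a ^ b)
G4 = G2 ^ G3 = (b | (~(a ^ b))) ^ (~(a ^ b))
G5 = b ^ G4 = b ^ ((b | (~(a ^ b))) ^ (~(a ^ b)))
At a=1, b=1: circuit gives 1, formula gives 0.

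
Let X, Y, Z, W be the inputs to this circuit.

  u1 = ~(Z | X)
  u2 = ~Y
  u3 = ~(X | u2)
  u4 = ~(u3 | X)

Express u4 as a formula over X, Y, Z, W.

~((~(X | ~Y)) | X)

u2 = ~Y
u3 = ~(X | u2) = ~(X | ~Y)
u4 = ~(u3 | X) = ~((~(X | ~Y)) | X)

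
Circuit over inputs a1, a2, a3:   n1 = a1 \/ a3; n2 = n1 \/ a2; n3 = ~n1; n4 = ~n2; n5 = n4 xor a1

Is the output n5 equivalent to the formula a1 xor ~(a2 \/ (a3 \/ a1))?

n1 = a1 \/ a3
n2 = n1 \/ a2 = (a1 \/ a3) \/ a2
n4 = ~n2 = ~((a1 \/ a3) \/ a2)
n5 = n4 xor a1 = ~((a1 \/ a3) \/ a2) xor a1
At a1=0, a2=0, a3=1: circuit gives 0, formula gives 0.
At a1=0, a2=0, a3=0: circuit gives 1, formula gives 1.
Agrees on all 8 inputs.

Yes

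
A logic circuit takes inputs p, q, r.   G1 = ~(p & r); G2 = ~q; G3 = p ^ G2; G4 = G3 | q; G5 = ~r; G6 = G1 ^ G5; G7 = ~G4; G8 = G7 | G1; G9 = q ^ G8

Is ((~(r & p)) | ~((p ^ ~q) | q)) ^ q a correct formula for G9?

G1 = ~(p & r)
G2 = ~q
G3 = p ^ G2 = p ^ ~q
G4 = G3 | q = (p ^ ~q) | q
G7 = ~G4 = ~((p ^ ~q) | q)
G8 = G7 | G1 = ~((p ^ ~q) | q) | (~(p & r))
G9 = q ^ G8 = q ^ (~((p ^ ~q) | q) | (~(p & r)))
At p=0, q=1, r=0: circuit gives 0, formula gives 0.
At p=0, q=0, r=0: circuit gives 1, formula gives 1.
Agrees on all 8 inputs.

Yes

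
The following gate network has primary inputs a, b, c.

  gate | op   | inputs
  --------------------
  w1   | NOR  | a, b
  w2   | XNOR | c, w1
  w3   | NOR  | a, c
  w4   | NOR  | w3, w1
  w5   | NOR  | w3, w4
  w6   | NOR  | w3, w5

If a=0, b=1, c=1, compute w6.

w1 = 0 NOR 1 = 0
w3 = 0 NOR 1 = 0
w4 = 0 NOR 0 = 1
w5 = 0 NOR 1 = 0
w6 = 0 NOR 0 = 1

1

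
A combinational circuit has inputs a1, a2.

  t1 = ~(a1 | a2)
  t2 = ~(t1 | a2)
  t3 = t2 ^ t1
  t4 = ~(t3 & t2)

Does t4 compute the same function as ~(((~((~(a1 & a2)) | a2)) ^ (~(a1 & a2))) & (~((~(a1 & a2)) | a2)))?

No

t1 = ~(a1 | a2)
t2 = ~(t1 | a2) = ~((~(a1 | a2)) | a2)
t3 = t2 ^ t1 = (~((~(a1 | a2)) | a2)) ^ (~(a1 | a2))
t4 = ~(t3 & t2) = ~(((~((~(a1 | a2)) | a2)) ^ (~(a1 | a2))) & (~((~(a1 | a2)) | a2)))
At a1=1, a2=0: circuit gives 0, formula gives 1.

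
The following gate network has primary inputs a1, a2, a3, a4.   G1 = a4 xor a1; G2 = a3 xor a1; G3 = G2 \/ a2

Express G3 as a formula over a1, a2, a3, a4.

G2 = a3 xor a1
G3 = G2 \/ a2 = (a3 xor a1) \/ a2

(a3 xor a1) \/ a2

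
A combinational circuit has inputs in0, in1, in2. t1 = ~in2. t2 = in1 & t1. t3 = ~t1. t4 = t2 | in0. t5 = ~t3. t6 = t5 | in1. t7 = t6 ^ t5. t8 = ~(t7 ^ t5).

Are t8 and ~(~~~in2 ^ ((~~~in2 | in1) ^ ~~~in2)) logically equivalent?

Yes

t1 = ~in2
t3 = ~t1 = ~~in2
t5 = ~t3 = ~~~in2
t6 = t5 | in1 = ~~~in2 | in1
t7 = t6 ^ t5 = (~~~in2 | in1) ^ ~~~in2
t8 = ~(t7 ^ t5) = ~(((~~~in2 | in1) ^ ~~~in2) ^ ~~~in2)
At in0=0, in1=0, in2=0: circuit gives 0, formula gives 0.
At in0=0, in1=0, in2=1: circuit gives 1, formula gives 1.
Agrees on all 8 inputs.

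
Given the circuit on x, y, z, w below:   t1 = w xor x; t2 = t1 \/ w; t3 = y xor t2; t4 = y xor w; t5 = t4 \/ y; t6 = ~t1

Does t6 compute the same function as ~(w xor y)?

No

t1 = w xor x
t6 = ~t1 = ~(w xor x)
At x=0, y=1, z=0, w=0: circuit gives 1, formula gives 0.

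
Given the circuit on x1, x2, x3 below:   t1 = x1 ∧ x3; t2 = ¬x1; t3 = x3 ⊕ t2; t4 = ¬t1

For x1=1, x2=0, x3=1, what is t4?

0

t1 = 1 ∧ 1 = 1
t4 = ¬1 = 0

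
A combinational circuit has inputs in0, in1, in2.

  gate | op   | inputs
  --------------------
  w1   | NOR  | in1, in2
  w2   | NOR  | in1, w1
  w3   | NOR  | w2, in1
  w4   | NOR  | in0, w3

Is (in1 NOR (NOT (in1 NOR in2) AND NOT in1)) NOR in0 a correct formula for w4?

w1 = in1 NOR in2
w2 = in1 NOR w1 = in1 NOR (in1 NOR in2)
w3 = w2 NOR in1 = (in1 NOR (in1 NOR in2)) NOR in1
w4 = in0 NOR w3 = in0 NOR ((in1 NOR (in1 NOR in2)) NOR in1)
At in0=0, in1=0, in2=0: circuit gives 0, formula gives 0.
At in0=0, in1=0, in2=1: circuit gives 1, formula gives 1.
Agrees on all 8 inputs.

Yes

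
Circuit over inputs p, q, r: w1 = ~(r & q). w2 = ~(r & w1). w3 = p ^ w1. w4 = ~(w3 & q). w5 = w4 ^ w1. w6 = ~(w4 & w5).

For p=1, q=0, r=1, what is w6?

w1 = ~(1 & 0) = 1
w3 = 1 ^ 1 = 0
w4 = ~(0 & 0) = 1
w5 = 1 ^ 1 = 0
w6 = ~(1 & 0) = 1

1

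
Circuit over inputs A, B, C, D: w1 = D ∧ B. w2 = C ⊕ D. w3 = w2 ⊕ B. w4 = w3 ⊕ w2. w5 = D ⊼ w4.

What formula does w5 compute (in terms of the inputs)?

D ⊼ (((C ⊕ D) ⊕ B) ⊕ (C ⊕ D))

w2 = C ⊕ D
w3 = w2 ⊕ B = (C ⊕ D) ⊕ B
w4 = w3 ⊕ w2 = ((C ⊕ D) ⊕ B) ⊕ (C ⊕ D)
w5 = D ⊼ w4 = D ⊼ (((C ⊕ D) ⊕ B) ⊕ (C ⊕ D))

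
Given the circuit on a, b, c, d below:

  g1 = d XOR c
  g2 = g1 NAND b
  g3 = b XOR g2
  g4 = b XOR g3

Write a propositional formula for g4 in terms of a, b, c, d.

g1 = d XOR c
g2 = g1 NAND b = (d XOR c) NAND b
g3 = b XOR g2 = b XOR ((d XOR c) NAND b)
g4 = b XOR g3 = b XOR (b XOR ((d XOR c) NAND b))

b XOR (b XOR ((d XOR c) NAND b))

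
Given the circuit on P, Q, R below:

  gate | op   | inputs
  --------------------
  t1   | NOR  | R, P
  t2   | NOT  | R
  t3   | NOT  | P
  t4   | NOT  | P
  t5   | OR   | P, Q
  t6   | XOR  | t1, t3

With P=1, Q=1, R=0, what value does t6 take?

t1 = 0 NOR 1 = 0
t3 = NOT 1 = 0
t6 = 0 XOR 0 = 0

0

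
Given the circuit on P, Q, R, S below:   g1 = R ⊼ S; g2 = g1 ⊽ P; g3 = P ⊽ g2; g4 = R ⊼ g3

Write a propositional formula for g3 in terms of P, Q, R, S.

g1 = R ⊼ S
g2 = g1 ⊽ P = (R ⊼ S) ⊽ P
g3 = P ⊽ g2 = P ⊽ ((R ⊼ S) ⊽ P)

P ⊽ ((R ⊼ S) ⊽ P)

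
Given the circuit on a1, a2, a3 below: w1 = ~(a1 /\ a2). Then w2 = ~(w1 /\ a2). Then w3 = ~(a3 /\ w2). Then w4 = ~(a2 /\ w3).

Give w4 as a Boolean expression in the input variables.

w1 = ~(a1 /\ a2)
w2 = ~(w1 /\ a2) = ~((~(a1 /\ a2)) /\ a2)
w3 = ~(a3 /\ w2) = ~(a3 /\ (~((~(a1 /\ a2)) /\ a2)))
w4 = ~(a2 /\ w3) = ~(a2 /\ (~(a3 /\ (~((~(a1 /\ a2)) /\ a2)))))

~(a2 /\ (~(a3 /\ (~((~(a1 /\ a2)) /\ a2)))))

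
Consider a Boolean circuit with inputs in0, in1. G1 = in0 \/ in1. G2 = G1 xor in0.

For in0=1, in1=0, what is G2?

G1 = 1 \/ 0 = 1
G2 = 1 xor 1 = 0

0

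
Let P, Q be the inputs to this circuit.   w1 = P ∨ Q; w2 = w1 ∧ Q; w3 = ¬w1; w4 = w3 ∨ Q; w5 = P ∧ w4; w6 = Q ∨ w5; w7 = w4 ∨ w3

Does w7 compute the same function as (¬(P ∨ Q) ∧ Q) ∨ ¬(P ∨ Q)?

No

w1 = P ∨ Q
w3 = ¬w1 = ¬(P ∨ Q)
w4 = w3 ∨ Q = ¬(P ∨ Q) ∨ Q
w7 = w4 ∨ w3 = (¬(P ∨ Q) ∨ Q) ∨ ¬(P ∨ Q)
At P=0, Q=1: circuit gives 1, formula gives 0.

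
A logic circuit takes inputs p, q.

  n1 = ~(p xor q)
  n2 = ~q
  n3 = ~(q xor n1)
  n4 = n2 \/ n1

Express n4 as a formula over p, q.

~q \/ (~(p xor q))

n1 = ~(p xor q)
n2 = ~q
n4 = n2 \/ n1 = ~q \/ (~(p xor q))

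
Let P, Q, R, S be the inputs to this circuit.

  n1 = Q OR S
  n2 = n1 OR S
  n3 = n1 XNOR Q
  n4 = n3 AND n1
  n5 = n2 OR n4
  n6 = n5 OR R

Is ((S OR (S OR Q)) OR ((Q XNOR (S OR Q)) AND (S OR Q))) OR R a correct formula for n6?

Yes

n1 = Q OR S
n2 = n1 OR S = (Q OR S) OR S
n3 = n1 XNOR Q = (Q OR S) XNOR Q
n4 = n3 AND n1 = ((Q OR S) XNOR Q) AND (Q OR S)
n5 = n2 OR n4 = ((Q OR S) OR S) OR (((Q OR S) XNOR Q) AND (Q OR S))
n6 = n5 OR R = (((Q OR S) OR S) OR (((Q OR S) XNOR Q) AND (Q OR S))) OR R
At P=0, Q=0, R=0, S=0: circuit gives 0, formula gives 0.
At P=0, Q=0, R=0, S=1: circuit gives 1, formula gives 1.
Agrees on all 16 inputs.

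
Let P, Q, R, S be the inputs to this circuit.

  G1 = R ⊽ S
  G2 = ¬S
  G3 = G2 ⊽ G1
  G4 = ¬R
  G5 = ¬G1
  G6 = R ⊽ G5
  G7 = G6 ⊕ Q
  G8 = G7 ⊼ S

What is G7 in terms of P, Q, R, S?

(R ⊽ ¬(R ⊽ S)) ⊕ Q

G1 = R ⊽ S
G5 = ¬G1 = ¬(R ⊽ S)
G6 = R ⊽ G5 = R ⊽ ¬(R ⊽ S)
G7 = G6 ⊕ Q = (R ⊽ ¬(R ⊽ S)) ⊕ Q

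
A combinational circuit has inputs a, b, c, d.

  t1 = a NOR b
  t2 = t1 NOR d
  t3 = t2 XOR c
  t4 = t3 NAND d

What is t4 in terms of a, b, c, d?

(((a NOR b) NOR d) XOR c) NAND d

t1 = a NOR b
t2 = t1 NOR d = (a NOR b) NOR d
t3 = t2 XOR c = ((a NOR b) NOR d) XOR c
t4 = t3 NAND d = (((a NOR b) NOR d) XOR c) NAND d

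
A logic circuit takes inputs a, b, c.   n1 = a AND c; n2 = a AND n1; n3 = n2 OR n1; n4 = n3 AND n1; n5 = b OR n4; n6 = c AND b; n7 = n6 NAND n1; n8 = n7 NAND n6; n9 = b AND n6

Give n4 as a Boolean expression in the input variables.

((a AND (a AND c)) OR (a AND c)) AND (a AND c)

n1 = a AND c
n2 = a AND n1 = a AND (a AND c)
n3 = n2 OR n1 = (a AND (a AND c)) OR (a AND c)
n4 = n3 AND n1 = ((a AND (a AND c)) OR (a AND c)) AND (a AND c)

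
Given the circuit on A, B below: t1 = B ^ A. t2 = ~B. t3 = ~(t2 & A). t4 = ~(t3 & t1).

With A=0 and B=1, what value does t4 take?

t1 = 1 ^ 0 = 1
t2 = ~1 = 0
t3 = ~(0 & 0) = 1
t4 = ~(1 & 1) = 0

0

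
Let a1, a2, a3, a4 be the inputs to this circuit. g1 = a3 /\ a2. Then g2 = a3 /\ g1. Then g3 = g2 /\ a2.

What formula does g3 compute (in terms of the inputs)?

(a3 /\ (a3 /\ a2)) /\ a2

g1 = a3 /\ a2
g2 = a3 /\ g1 = a3 /\ (a3 /\ a2)
g3 = g2 /\ a2 = (a3 /\ (a3 /\ a2)) /\ a2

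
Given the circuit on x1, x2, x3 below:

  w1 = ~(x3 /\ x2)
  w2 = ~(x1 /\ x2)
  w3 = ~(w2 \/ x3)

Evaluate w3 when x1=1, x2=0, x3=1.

w2 = ~(1 /\ 0) = 1
w3 = ~(1 \/ 1) = 0

0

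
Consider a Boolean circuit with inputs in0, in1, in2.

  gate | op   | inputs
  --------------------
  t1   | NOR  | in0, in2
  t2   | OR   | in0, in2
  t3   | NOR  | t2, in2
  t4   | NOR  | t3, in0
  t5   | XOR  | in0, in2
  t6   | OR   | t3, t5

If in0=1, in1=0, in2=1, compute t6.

t2 = 1 OR 1 = 1
t3 = 1 NOR 1 = 0
t5 = 1 XOR 1 = 0
t6 = 0 OR 0 = 0

0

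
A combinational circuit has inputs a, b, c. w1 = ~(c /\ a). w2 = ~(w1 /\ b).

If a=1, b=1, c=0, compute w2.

w1 = ~(0 /\ 1) = 1
w2 = ~(1 /\ 1) = 0

0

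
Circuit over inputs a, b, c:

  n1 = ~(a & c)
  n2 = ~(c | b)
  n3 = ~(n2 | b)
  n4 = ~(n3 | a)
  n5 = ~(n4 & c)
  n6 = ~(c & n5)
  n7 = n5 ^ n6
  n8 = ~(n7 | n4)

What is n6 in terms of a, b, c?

~(c & (~((~((~((~(c | b)) | b)) | a)) & c)))

n2 = ~(c | b)
n3 = ~(n2 | b) = ~((~(c | b)) | b)
n4 = ~(n3 | a) = ~((~((~(c | b)) | b)) | a)
n5 = ~(n4 & c) = ~((~((~((~(c | b)) | b)) | a)) & c)
n6 = ~(c & n5) = ~(c & (~((~((~((~(c | b)) | b)) | a)) & c)))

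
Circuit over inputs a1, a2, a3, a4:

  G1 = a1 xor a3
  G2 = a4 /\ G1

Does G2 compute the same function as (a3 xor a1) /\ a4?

Yes

G1 = a1 xor a3
G2 = a4 /\ G1 = a4 /\ (a1 xor a3)
At a1=0, a2=0, a3=0, a4=0: circuit gives 0, formula gives 0.
At a1=0, a2=0, a3=1, a4=1: circuit gives 1, formula gives 1.
Agrees on all 16 inputs.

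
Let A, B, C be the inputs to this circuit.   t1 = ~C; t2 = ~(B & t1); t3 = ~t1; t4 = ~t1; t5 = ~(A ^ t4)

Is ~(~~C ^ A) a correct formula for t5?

Yes

t1 = ~C
t4 = ~t1 = ~~C
t5 = ~(A ^ t4) = ~(A ^ ~~C)
At A=0, B=0, C=1: circuit gives 0, formula gives 0.
At A=0, B=0, C=0: circuit gives 1, formula gives 1.
Agrees on all 8 inputs.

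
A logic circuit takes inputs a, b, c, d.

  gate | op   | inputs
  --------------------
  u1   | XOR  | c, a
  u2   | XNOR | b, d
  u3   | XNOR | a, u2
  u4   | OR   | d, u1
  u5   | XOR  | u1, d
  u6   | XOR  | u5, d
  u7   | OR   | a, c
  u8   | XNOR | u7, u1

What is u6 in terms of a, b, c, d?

u1 = c XOR a
u5 = u1 XOR d = (c XOR a) XOR d
u6 = u5 XOR d = ((c XOR a) XOR d) XOR d

((c XOR a) XOR d) XOR d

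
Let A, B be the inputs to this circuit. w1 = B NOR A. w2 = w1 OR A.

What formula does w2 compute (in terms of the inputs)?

w1 = B NOR A
w2 = w1 OR A = (B NOR A) OR A

(B NOR A) OR A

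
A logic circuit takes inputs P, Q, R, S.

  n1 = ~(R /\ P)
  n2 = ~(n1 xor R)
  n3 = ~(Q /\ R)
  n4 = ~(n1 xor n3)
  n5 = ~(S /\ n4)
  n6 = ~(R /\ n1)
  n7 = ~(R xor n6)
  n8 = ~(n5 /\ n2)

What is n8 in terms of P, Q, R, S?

~((~(S /\ (~((~(R /\ P)) xor (~(Q /\ R)))))) /\ (~((~(R /\ P)) xor R)))

n1 = ~(R /\ P)
n2 = ~(n1 xor R) = ~((~(R /\ P)) xor R)
n3 = ~(Q /\ R)
n4 = ~(n1 xor n3) = ~((~(R /\ P)) xor (~(Q /\ R)))
n5 = ~(S /\ n4) = ~(S /\ (~((~(R /\ P)) xor (~(Q /\ R)))))
n8 = ~(n5 /\ n2) = ~((~(S /\ (~((~(R /\ P)) xor (~(Q /\ R)))))) /\ (~((~(R /\ P)) xor R)))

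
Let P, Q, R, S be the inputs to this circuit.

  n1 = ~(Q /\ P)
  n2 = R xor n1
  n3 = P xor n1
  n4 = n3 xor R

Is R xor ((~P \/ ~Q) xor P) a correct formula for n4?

n1 = ~(Q /\ P)
n3 = P xor n1 = P xor (~(Q /\ P))
n4 = n3 xor R = (P xor (~(Q /\ P))) xor R
At P=0, Q=0, R=1, S=0: circuit gives 0, formula gives 0.
At P=0, Q=0, R=0, S=0: circuit gives 1, formula gives 1.
Agrees on all 16 inputs.

Yes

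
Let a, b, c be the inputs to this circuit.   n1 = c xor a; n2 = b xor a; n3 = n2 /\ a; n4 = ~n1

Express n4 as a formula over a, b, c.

n1 = c xor a
n4 = ~n1 = ~(c xor a)

~(c xor a)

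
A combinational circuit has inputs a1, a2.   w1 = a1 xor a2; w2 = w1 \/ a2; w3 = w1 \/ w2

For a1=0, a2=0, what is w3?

0

w1 = 0 xor 0 = 0
w2 = 0 \/ 0 = 0
w3 = 0 \/ 0 = 0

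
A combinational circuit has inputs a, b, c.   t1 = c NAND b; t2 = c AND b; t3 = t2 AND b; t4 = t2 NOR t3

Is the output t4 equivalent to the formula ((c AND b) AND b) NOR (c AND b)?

t2 = c AND b
t3 = t2 AND b = (c AND b) AND b
t4 = t2 NOR t3 = (c AND b) NOR ((c AND b) AND b)
At a=0, b=1, c=1: circuit gives 0, formula gives 0.
At a=0, b=0, c=0: circuit gives 1, formula gives 1.
Agrees on all 8 inputs.

Yes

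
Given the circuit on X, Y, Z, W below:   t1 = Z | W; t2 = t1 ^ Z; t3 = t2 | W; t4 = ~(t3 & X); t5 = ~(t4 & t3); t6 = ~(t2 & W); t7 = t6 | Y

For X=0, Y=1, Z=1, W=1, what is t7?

t1 = 1 | 1 = 1
t2 = 1 ^ 1 = 0
t6 = ~(0 & 1) = 1
t7 = 1 | 1 = 1

1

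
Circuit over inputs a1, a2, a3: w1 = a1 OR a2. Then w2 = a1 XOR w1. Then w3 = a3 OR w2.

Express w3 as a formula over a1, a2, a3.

w1 = a1 OR a2
w2 = a1 XOR w1 = a1 XOR (a1 OR a2)
w3 = a3 OR w2 = a3 OR (a1 XOR (a1 OR a2))

a3 OR (a1 XOR (a1 OR a2))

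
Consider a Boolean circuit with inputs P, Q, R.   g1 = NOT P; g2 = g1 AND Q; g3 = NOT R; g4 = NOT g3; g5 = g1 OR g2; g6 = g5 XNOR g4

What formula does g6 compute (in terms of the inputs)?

(NOT P OR (NOT P AND Q)) XNOR NOT NOT R

g1 = NOT P
g2 = g1 AND Q = NOT P AND Q
g3 = NOT R
g4 = NOT g3 = NOT NOT R
g5 = g1 OR g2 = NOT P OR (NOT P AND Q)
g6 = g5 XNOR g4 = (NOT P OR (NOT P AND Q)) XNOR NOT NOT R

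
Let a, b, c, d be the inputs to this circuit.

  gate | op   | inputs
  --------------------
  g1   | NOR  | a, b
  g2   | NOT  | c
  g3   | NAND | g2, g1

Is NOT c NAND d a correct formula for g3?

No

g1 = a NOR b
g2 = NOT c
g3 = g2 NAND g1 = NOT c NAND (a NOR b)
At a=0, b=0, c=0, d=0: circuit gives 0, formula gives 1.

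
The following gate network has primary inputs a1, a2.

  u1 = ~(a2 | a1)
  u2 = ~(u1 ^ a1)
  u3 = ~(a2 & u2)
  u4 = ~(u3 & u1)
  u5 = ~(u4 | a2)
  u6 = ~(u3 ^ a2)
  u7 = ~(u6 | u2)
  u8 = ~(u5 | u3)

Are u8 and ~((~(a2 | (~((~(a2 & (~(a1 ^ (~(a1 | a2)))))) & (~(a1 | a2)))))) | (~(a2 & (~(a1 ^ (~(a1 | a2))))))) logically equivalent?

Yes

u1 = ~(a2 | a1)
u2 = ~(u1 ^ a1) = ~((~(a2 | a1)) ^ a1)
u3 = ~(a2 & u2) = ~(a2 & (~((~(a2 | a1)) ^ a1)))
u4 = ~(u3 & u1) = ~((~(a2 & (~((~(a2 | a1)) ^ a1)))) & (~(a2 | a1)))
u5 = ~(u4 | a2) = ~((~((~(a2 & (~((~(a2 | a1)) ^ a1)))) & (~(a2 | a1)))) | a2)
u8 = ~(u5 | u3) = ~((~((~((~(a2 & (~((~(a2 | a1)) ^ a1)))) & (~(a2 | a1)))) | a2)) | (~(a2 & (~((~(a2 | a1)) ^ a1)))))
At a1=0, a2=0: circuit gives 0, formula gives 0.
At a1=0, a2=1: circuit gives 1, formula gives 1.
Agrees on all 4 inputs.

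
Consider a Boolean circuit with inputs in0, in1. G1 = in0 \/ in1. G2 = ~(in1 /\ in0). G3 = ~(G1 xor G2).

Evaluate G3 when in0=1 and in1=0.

1

G1 = 1 \/ 0 = 1
G2 = ~(0 /\ 1) = 1
G3 = ~(1 xor 1) = 1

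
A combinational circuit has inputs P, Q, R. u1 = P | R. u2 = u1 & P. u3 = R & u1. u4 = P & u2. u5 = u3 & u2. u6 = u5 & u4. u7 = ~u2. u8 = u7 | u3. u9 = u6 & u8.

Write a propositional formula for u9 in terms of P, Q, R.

u1 = P | R
u2 = u1 & P = (P | R) & P
u3 = R & u1 = R & (P | R)
u4 = P & u2 = P & ((P | R) & P)
u5 = u3 & u2 = (R & (P | R)) & ((P | R) & P)
u6 = u5 & u4 = ((R & (P | R)) & ((P | R) & P)) & (P & ((P | R) & P))
u7 = ~u2 = ~((P | R) & P)
u8 = u7 | u3 = ~((P | R) & P) | (R & (P | R))
u9 = u6 & u8 = (((R & (P | R)) & ((P | R) & P)) & (P & ((P | R) & P))) & (~((P | R) & P) | (R & (P | R)))

(((R & (P | R)) & ((P | R) & P)) & (P & ((P | R) & P))) & (~((P | R) & P) | (R & (P | R)))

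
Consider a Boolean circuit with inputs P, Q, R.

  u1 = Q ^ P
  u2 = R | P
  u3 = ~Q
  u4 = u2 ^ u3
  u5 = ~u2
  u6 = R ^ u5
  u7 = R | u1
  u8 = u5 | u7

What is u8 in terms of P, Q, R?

~(R | P) | (R | (Q ^ P))

u1 = Q ^ P
u2 = R | P
u5 = ~u2 = ~(R | P)
u7 = R | u1 = R | (Q ^ P)
u8 = u5 | u7 = ~(R | P) | (R | (Q ^ P))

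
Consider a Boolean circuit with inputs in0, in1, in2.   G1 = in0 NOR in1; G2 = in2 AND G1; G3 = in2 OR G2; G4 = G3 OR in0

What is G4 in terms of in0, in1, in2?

(in2 OR (in2 AND (in0 NOR in1))) OR in0

G1 = in0 NOR in1
G2 = in2 AND G1 = in2 AND (in0 NOR in1)
G3 = in2 OR G2 = in2 OR (in2 AND (in0 NOR in1))
G4 = G3 OR in0 = (in2 OR (in2 AND (in0 NOR in1))) OR in0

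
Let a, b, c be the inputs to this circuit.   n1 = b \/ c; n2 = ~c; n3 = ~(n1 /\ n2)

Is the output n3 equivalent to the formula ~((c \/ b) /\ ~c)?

Yes

n1 = b \/ c
n2 = ~c
n3 = ~(n1 /\ n2) = ~((b \/ c) /\ ~c)
At a=0, b=1, c=0: circuit gives 0, formula gives 0.
At a=0, b=0, c=0: circuit gives 1, formula gives 1.
Agrees on all 8 inputs.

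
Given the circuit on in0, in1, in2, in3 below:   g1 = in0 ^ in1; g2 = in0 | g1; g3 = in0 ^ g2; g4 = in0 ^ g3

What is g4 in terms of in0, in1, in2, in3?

in0 ^ (in0 ^ (in0 | (in0 ^ in1)))

g1 = in0 ^ in1
g2 = in0 | g1 = in0 | (in0 ^ in1)
g3 = in0 ^ g2 = in0 ^ (in0 | (in0 ^ in1))
g4 = in0 ^ g3 = in0 ^ (in0 ^ (in0 | (in0 ^ in1)))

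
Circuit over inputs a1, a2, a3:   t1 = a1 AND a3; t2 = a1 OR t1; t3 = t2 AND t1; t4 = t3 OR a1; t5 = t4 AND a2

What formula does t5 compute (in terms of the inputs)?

(((a1 OR (a1 AND a3)) AND (a1 AND a3)) OR a1) AND a2

t1 = a1 AND a3
t2 = a1 OR t1 = a1 OR (a1 AND a3)
t3 = t2 AND t1 = (a1 OR (a1 AND a3)) AND (a1 AND a3)
t4 = t3 OR a1 = ((a1 OR (a1 AND a3)) AND (a1 AND a3)) OR a1
t5 = t4 AND a2 = (((a1 OR (a1 AND a3)) AND (a1 AND a3)) OR a1) AND a2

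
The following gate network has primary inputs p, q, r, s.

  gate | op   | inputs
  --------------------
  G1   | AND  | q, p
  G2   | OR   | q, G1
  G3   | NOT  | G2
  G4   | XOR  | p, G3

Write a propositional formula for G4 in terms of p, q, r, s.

p XOR NOT (q OR (q AND p))

G1 = q AND p
G2 = q OR G1 = q OR (q AND p)
G3 = NOT G2 = NOT (q OR (q AND p))
G4 = p XOR G3 = p XOR NOT (q OR (q AND p))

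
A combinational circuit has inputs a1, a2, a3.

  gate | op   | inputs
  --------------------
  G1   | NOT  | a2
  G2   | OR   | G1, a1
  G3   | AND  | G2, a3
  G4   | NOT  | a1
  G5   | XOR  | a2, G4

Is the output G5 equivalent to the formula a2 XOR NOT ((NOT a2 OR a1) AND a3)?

G4 = NOT a1
G5 = a2 XOR G4 = a2 XOR NOT a1
At a1=0, a2=0, a3=1: circuit gives 1, formula gives 0.

No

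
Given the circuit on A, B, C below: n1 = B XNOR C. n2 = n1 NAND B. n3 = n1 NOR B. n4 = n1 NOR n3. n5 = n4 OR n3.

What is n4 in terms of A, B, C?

(B XNOR C) NOR ((B XNOR C) NOR B)

n1 = B XNOR C
n3 = n1 NOR B = (B XNOR C) NOR B
n4 = n1 NOR n3 = (B XNOR C) NOR ((B XNOR C) NOR B)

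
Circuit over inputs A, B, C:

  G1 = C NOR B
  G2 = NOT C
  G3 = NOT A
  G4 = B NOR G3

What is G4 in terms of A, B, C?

G3 = NOT A
G4 = B NOR G3 = B NOR NOT A

B NOR NOT A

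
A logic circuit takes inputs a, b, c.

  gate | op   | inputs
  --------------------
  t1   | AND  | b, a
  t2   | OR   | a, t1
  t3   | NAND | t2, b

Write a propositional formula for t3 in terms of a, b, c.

t1 = b AND a
t2 = a OR t1 = a OR (b AND a)
t3 = t2 NAND b = (a OR (b AND a)) NAND b

(a OR (b AND a)) NAND b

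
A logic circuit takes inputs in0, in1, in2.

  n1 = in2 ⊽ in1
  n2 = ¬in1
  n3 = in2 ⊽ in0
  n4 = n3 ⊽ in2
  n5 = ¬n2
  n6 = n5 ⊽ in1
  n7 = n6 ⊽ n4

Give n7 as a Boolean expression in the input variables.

(¬¬in1 ⊽ in1) ⊽ ((in2 ⊽ in0) ⊽ in2)

n2 = ¬in1
n3 = in2 ⊽ in0
n4 = n3 ⊽ in2 = (in2 ⊽ in0) ⊽ in2
n5 = ¬n2 = ¬¬in1
n6 = n5 ⊽ in1 = ¬¬in1 ⊽ in1
n7 = n6 ⊽ n4 = (¬¬in1 ⊽ in1) ⊽ ((in2 ⊽ in0) ⊽ in2)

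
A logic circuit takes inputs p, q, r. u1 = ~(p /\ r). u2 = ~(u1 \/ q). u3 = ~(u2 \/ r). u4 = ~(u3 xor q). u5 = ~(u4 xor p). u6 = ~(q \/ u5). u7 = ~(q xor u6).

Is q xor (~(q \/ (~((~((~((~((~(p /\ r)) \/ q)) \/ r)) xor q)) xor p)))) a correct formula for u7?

u1 = ~(p /\ r)
u2 = ~(u1 \/ q) = ~((~(p /\ r)) \/ q)
u3 = ~(u2 \/ r) = ~((~((~(p /\ r)) \/ q)) \/ r)
u4 = ~(u3 xor q) = ~((~((~((~(p /\ r)) \/ q)) \/ r)) xor q)
u5 = ~(u4 xor p) = ~((~((~((~((~(p /\ r)) \/ q)) \/ r)) xor q)) xor p)
u6 = ~(q \/ u5) = ~(q \/ (~((~((~((~((~(p /\ r)) \/ q)) \/ r)) xor q)) xor p)))
u7 = ~(q xor u6) = ~(q xor (~(q \/ (~((~((~((~((~(p /\ r)) \/ q)) \/ r)) xor q)) xor p)))))
At p=0, q=0, r=0: circuit gives 1, formula gives 0.

No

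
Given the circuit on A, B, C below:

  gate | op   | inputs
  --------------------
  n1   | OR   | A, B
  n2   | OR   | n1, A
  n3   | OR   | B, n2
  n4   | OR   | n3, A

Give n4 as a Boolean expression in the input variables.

n1 = A OR B
n2 = n1 OR A = (A OR B) OR A
n3 = B OR n2 = B OR ((A OR B) OR A)
n4 = n3 OR A = (B OR ((A OR B) OR A)) OR A

(B OR ((A OR B) OR A)) OR A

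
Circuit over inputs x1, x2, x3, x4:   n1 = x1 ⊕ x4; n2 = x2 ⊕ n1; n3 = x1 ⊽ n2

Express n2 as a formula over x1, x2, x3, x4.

n1 = x1 ⊕ x4
n2 = x2 ⊕ n1 = x2 ⊕ (x1 ⊕ x4)

x2 ⊕ (x1 ⊕ x4)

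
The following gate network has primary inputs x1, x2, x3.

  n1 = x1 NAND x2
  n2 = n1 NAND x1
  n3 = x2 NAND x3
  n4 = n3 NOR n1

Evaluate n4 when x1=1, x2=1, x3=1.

1

n1 = 1 NAND 1 = 0
n3 = 1 NAND 1 = 0
n4 = 0 NOR 0 = 1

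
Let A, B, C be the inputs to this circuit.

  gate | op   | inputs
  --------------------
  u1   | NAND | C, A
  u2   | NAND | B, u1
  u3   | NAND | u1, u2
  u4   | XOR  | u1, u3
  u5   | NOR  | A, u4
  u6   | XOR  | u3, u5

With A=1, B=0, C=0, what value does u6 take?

0

u1 = 0 NAND 1 = 1
u2 = 0 NAND 1 = 1
u3 = 1 NAND 1 = 0
u4 = 1 XOR 0 = 1
u5 = 1 NOR 1 = 0
u6 = 0 XOR 0 = 0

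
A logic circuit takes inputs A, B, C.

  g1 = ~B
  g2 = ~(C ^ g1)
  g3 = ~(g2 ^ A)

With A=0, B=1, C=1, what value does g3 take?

g1 = ~1 = 0
g2 = ~(1 ^ 0) = 0
g3 = ~(0 ^ 0) = 1

1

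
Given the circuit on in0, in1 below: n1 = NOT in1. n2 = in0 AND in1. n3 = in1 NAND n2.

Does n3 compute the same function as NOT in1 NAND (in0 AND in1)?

No

n2 = in0 AND in1
n3 = in1 NAND n2 = in1 NAND (in0 AND in1)
At in0=1, in1=1: circuit gives 0, formula gives 1.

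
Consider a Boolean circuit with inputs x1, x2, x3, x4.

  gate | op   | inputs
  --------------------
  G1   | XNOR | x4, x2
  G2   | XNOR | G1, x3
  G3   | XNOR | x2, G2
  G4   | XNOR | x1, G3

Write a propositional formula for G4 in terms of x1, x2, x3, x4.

x1 XNOR (x2 XNOR ((x4 XNOR x2) XNOR x3))

G1 = x4 XNOR x2
G2 = G1 XNOR x3 = (x4 XNOR x2) XNOR x3
G3 = x2 XNOR G2 = x2 XNOR ((x4 XNOR x2) XNOR x3)
G4 = x1 XNOR G3 = x1 XNOR (x2 XNOR ((x4 XNOR x2) XNOR x3))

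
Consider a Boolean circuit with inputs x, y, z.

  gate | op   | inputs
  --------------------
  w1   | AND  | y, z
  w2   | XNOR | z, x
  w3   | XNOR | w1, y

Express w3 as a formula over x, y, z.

w1 = y AND z
w3 = w1 XNOR y = (y AND z) XNOR y

(y AND z) XNOR y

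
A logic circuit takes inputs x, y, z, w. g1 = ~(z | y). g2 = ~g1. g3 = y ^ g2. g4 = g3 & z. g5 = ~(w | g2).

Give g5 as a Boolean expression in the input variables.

g1 = ~(z | y)
g2 = ~g1 = ~(~(z | y))
g5 = ~(w | g2) = ~(w | ~(~(z | y)))

~(w | ~(~(z | y)))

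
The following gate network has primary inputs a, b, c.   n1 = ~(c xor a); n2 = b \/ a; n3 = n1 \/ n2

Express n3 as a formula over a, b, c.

(~(c xor a)) \/ (b \/ a)

n1 = ~(c xor a)
n2 = b \/ a
n3 = n1 \/ n2 = (~(c xor a)) \/ (b \/ a)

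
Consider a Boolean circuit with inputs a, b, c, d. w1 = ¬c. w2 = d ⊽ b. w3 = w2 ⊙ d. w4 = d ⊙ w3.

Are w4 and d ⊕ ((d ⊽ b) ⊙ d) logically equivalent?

w2 = d ⊽ b
w3 = w2 ⊙ d = (d ⊽ b) ⊙ d
w4 = d ⊙ w3 = d ⊙ ((d ⊽ b) ⊙ d)
At a=0, b=0, c=0, d=0: circuit gives 1, formula gives 0.

No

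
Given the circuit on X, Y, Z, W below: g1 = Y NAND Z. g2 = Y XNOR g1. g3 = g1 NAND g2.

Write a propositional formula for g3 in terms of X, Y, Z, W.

(Y NAND Z) NAND (Y XNOR (Y NAND Z))

g1 = Y NAND Z
g2 = Y XNOR g1 = Y XNOR (Y NAND Z)
g3 = g1 NAND g2 = (Y NAND Z) NAND (Y XNOR (Y NAND Z))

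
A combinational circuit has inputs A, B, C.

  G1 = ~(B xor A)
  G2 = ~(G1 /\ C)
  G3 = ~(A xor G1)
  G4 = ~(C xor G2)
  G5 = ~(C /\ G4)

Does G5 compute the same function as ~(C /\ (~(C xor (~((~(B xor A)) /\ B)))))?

G1 = ~(B xor A)
G2 = ~(G1 /\ C) = ~((~(B xor A)) /\ C)
G4 = ~(C xor G2) = ~(C xor (~((~(B xor A)) /\ C)))
G5 = ~(C /\ G4) = ~(C /\ (~(C xor (~((~(B xor A)) /\ C)))))
At A=0, B=0, C=1: circuit gives 1, formula gives 0.

No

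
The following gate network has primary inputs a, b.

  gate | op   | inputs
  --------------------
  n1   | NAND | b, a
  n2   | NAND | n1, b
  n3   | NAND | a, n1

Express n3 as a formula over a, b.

n1 = b NAND a
n3 = a NAND n1 = a NAND (b NAND a)

a NAND (b NAND a)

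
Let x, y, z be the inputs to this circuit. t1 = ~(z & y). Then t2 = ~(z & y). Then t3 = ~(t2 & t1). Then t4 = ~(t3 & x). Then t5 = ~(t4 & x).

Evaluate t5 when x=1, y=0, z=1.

t1 = ~(1 & 0) = 1
t2 = ~(1 & 0) = 1
t3 = ~(1 & 1) = 0
t4 = ~(0 & 1) = 1
t5 = ~(1 & 1) = 0

0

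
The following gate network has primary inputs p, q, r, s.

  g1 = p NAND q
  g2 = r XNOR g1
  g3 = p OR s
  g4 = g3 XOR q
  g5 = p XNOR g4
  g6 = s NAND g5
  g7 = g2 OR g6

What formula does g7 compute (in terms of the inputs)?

(r XNOR (p NAND q)) OR (s NAND (p XNOR ((p OR s) XOR q)))

g1 = p NAND q
g2 = r XNOR g1 = r XNOR (p NAND q)
g3 = p OR s
g4 = g3 XOR q = (p OR s) XOR q
g5 = p XNOR g4 = p XNOR ((p OR s) XOR q)
g6 = s NAND g5 = s NAND (p XNOR ((p OR s) XOR q))
g7 = g2 OR g6 = (r XNOR (p NAND q)) OR (s NAND (p XNOR ((p OR s) XOR q)))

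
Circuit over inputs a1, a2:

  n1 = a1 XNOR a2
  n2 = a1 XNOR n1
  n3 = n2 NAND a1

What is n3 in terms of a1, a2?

(a1 XNOR (a1 XNOR a2)) NAND a1

n1 = a1 XNOR a2
n2 = a1 XNOR n1 = a1 XNOR (a1 XNOR a2)
n3 = n2 NAND a1 = (a1 XNOR (a1 XNOR a2)) NAND a1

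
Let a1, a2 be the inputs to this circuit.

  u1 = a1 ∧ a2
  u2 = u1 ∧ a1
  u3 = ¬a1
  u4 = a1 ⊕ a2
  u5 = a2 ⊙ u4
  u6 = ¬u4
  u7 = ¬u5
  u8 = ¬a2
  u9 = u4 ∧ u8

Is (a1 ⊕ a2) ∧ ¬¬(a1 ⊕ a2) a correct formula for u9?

u4 = a1 ⊕ a2
u8 = ¬a2
u9 = u4 ∧ u8 = (a1 ⊕ a2) ∧ ¬a2
At a1=0, a2=1: circuit gives 0, formula gives 1.

No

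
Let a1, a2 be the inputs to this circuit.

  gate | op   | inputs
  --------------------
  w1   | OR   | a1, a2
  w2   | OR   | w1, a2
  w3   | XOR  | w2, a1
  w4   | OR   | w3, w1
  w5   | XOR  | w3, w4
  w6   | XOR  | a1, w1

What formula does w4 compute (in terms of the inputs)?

w1 = a1 OR a2
w2 = w1 OR a2 = (a1 OR a2) OR a2
w3 = w2 XOR a1 = ((a1 OR a2) OR a2) XOR a1
w4 = w3 OR w1 = (((a1 OR a2) OR a2) XOR a1) OR (a1 OR a2)

(((a1 OR a2) OR a2) XOR a1) OR (a1 OR a2)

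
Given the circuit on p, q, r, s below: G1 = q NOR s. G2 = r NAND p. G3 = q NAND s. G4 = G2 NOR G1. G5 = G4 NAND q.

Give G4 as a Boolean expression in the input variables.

(r NAND p) NOR (q NOR s)

G1 = q NOR s
G2 = r NAND p
G4 = G2 NOR G1 = (r NAND p) NOR (q NOR s)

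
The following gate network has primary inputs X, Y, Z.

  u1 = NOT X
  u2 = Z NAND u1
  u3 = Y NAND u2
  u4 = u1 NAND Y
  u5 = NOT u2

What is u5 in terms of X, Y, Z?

NOT (Z NAND NOT X)

u1 = NOT X
u2 = Z NAND u1 = Z NAND NOT X
u5 = NOT u2 = NOT (Z NAND NOT X)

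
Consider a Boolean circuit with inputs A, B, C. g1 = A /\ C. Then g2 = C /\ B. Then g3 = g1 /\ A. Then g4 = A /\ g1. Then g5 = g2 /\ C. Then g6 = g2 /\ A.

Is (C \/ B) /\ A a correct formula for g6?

g2 = C /\ B
g6 = g2 /\ A = (C /\ B) /\ A
At A=1, B=0, C=1: circuit gives 0, formula gives 1.

No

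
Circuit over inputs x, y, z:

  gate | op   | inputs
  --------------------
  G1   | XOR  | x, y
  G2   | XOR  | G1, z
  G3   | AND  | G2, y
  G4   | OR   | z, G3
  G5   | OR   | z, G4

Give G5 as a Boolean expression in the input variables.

z OR (z OR (((x XOR y) XOR z) AND y))

G1 = x XOR y
G2 = G1 XOR z = (x XOR y) XOR z
G3 = G2 AND y = ((x XOR y) XOR z) AND y
G4 = z OR G3 = z OR (((x XOR y) XOR z) AND y)
G5 = z OR G4 = z OR (z OR (((x XOR y) XOR z) AND y))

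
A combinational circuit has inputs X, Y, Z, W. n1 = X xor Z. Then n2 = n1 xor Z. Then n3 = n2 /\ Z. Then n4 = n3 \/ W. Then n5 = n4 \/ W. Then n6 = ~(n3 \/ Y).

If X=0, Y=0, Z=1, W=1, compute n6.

1

n1 = 0 xor 1 = 1
n2 = 1 xor 1 = 0
n3 = 0 /\ 1 = 0
n6 = ~(0 \/ 0) = 1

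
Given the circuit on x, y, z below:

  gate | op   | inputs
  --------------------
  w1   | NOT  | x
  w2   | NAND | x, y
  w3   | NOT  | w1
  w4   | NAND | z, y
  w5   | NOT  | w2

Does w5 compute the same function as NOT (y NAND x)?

Yes

w2 = x NAND y
w5 = NOT w2 = NOT (x NAND y)
At x=0, y=0, z=0: circuit gives 0, formula gives 0.
At x=1, y=1, z=0: circuit gives 1, formula gives 1.
Agrees on all 8 inputs.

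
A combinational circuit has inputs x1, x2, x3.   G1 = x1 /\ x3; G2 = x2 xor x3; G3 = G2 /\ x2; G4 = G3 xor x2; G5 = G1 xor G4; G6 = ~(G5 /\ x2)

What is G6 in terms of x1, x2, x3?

~(((x1 /\ x3) xor (((x2 xor x3) /\ x2) xor x2)) /\ x2)

G1 = x1 /\ x3
G2 = x2 xor x3
G3 = G2 /\ x2 = (x2 xor x3) /\ x2
G4 = G3 xor x2 = ((x2 xor x3) /\ x2) xor x2
G5 = G1 xor G4 = (x1 /\ x3) xor (((x2 xor x3) /\ x2) xor x2)
G6 = ~(G5 /\ x2) = ~(((x1 /\ x3) xor (((x2 xor x3) /\ x2) xor x2)) /\ x2)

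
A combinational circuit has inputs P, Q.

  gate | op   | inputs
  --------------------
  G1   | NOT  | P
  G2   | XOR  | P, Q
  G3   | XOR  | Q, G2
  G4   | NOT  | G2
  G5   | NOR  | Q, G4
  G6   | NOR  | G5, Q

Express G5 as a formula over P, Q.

Q NOR NOT (P XOR Q)

G2 = P XOR Q
G4 = NOT G2 = NOT (P XOR Q)
G5 = Q NOR G4 = Q NOR NOT (P XOR Q)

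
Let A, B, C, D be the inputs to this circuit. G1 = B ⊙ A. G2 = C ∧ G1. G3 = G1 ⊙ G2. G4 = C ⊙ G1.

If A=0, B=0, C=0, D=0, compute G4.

G1 = 0 ⊙ 0 = 1
G4 = 0 ⊙ 1 = 0

0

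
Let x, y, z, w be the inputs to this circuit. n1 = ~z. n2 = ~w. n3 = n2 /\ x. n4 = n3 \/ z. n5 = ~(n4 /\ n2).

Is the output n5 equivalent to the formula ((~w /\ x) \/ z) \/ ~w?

No

n2 = ~w
n3 = n2 /\ x = ~w /\ x
n4 = n3 \/ z = (~w /\ x) \/ z
n5 = ~(n4 /\ n2) = ~(((~w /\ x) \/ z) /\ ~w)
At x=0, y=0, z=0, w=1: circuit gives 1, formula gives 0.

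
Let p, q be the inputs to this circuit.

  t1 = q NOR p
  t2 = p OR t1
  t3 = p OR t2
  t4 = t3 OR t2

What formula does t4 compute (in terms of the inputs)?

(p OR (p OR (q NOR p))) OR (p OR (q NOR p))

t1 = q NOR p
t2 = p OR t1 = p OR (q NOR p)
t3 = p OR t2 = p OR (p OR (q NOR p))
t4 = t3 OR t2 = (p OR (p OR (q NOR p))) OR (p OR (q NOR p))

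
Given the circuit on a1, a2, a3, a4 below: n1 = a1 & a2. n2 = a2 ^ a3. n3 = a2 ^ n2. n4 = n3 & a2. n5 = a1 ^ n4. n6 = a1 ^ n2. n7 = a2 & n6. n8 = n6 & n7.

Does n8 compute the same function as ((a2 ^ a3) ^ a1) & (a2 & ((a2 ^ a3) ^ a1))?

n2 = a2 ^ a3
n6 = a1 ^ n2 = a1 ^ (a2 ^ a3)
n7 = a2 & n6 = a2 & (a1 ^ (a2 ^ a3))
n8 = n6 & n7 = (a1 ^ (a2 ^ a3)) & (a2 & (a1 ^ (a2 ^ a3)))
At a1=0, a2=0, a3=0, a4=0: circuit gives 0, formula gives 0.
At a1=0, a2=1, a3=0, a4=0: circuit gives 1, formula gives 1.
Agrees on all 16 inputs.

Yes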